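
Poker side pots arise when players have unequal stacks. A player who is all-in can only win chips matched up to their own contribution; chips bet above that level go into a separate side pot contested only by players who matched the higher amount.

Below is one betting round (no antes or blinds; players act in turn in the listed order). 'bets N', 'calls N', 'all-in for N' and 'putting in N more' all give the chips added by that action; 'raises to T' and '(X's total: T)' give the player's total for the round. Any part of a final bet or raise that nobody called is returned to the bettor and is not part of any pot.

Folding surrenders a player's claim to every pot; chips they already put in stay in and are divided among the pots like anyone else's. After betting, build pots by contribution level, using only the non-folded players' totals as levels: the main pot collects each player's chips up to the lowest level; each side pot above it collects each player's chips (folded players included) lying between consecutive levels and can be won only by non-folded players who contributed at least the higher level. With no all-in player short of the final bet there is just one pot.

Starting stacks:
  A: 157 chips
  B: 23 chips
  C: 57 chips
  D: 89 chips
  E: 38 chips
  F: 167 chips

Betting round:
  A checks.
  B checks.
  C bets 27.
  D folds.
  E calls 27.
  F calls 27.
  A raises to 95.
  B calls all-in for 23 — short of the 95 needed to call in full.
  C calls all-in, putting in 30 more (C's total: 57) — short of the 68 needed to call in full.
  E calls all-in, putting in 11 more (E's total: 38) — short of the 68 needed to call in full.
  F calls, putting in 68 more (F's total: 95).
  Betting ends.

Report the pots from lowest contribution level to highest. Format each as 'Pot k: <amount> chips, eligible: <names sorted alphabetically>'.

Contributions: A=95, B=23, C=57, E=38, F=95
Folded: D
Pot levels (distinct totals of non-folded players): 23, 38, 57, 95
Layer 1-23: 23 each from A, B, C, E, F = 23*5 = 115 chips; eligible A, B, C, E, F
Layer 24-38: 15 each from A, C, E, F = 15*4 = 60 chips; eligible A, C, E, F
Layer 39-57: 19 each from A, C, F = 19*3 = 57 chips; eligible A, C, F
Layer 58-95: 38 each from A, F = 38*2 = 76 chips; eligible A, F

Pot 1: 115 chips, eligible: A, B, C, E, F
Pot 2: 60 chips, eligible: A, C, E, F
Pot 3: 57 chips, eligible: A, C, F
Pot 4: 76 chips, eligible: A, F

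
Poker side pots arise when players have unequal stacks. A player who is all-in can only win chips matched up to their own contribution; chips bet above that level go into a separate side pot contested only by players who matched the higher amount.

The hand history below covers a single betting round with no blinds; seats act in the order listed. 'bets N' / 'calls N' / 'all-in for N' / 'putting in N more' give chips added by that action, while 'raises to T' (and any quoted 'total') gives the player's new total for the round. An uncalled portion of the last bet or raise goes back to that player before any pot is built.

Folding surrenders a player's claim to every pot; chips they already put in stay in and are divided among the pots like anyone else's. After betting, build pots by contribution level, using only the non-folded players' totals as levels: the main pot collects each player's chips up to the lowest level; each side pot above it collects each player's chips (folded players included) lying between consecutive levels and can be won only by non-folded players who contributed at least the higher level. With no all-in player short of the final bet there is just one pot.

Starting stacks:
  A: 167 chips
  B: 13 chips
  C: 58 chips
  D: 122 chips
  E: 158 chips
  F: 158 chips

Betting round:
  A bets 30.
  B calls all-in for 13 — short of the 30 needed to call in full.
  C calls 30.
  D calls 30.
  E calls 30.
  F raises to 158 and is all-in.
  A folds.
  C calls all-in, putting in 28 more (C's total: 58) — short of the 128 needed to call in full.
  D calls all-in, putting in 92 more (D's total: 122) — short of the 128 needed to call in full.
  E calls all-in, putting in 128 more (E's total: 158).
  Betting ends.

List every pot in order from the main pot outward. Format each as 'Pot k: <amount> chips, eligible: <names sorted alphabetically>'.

Pot 1: 78 chips, eligible: B, C, D, E, F
Pot 2: 197 chips, eligible: C, D, E, F
Pot 3: 192 chips, eligible: D, E, F
Pot 4: 72 chips, eligible: E, F

Derivation:
Contributions: A=30, B=13, C=58, D=122, E=158, F=158
Folded: A
Pot levels (distinct totals of non-folded players): 13, 58, 122, 158
Layer 1-13: 13 each from A, B, C, D, E, F = 13*6 = 78 chips; eligible B, C, D, E, F
Layer 14-58: A 17 + C 45 + D 45 + E 45 + F 45 = 197 chips; eligible C, D, E, F
Layer 59-122: 64 each from D, E, F = 64*3 = 192 chips; eligible D, E, F
Layer 123-158: 36 each from E, F = 36*2 = 72 chips; eligible E, F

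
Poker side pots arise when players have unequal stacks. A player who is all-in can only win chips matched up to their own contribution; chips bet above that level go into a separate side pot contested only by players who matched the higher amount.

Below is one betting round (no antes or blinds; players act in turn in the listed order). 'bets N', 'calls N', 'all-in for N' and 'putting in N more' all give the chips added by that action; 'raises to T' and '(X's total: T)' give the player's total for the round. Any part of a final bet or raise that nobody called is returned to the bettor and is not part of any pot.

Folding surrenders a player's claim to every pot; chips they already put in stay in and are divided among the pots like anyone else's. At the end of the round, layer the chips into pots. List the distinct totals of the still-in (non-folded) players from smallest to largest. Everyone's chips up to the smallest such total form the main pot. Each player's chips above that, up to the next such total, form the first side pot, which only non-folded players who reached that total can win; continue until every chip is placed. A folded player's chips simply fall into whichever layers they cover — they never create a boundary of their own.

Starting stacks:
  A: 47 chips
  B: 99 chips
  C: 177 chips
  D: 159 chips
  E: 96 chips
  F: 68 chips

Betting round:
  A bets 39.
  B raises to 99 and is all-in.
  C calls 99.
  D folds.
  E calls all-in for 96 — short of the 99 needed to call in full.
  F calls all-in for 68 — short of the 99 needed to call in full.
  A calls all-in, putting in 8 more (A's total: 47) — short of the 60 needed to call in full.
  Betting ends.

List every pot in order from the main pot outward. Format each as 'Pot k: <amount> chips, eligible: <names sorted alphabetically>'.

Contributions: A=47, B=99, C=99, E=96, F=68
Folded: D
Pot levels (distinct totals of non-folded players): 47, 68, 96, 99
Layer 1-47: 47 each from A, B, C, E, F = 47*5 = 235 chips; eligible A, B, C, E, F
Layer 48-68: 21 each from B, C, E, F = 21*4 = 84 chips; eligible B, C, E, F
Layer 69-96: 28 each from B, C, E = 28*3 = 84 chips; eligible B, C, E
Layer 97-99: 3 each from B, C = 3*2 = 6 chips; eligible B, C

Pot 1: 235 chips, eligible: A, B, C, E, F
Pot 2: 84 chips, eligible: B, C, E, F
Pot 3: 84 chips, eligible: B, C, E
Pot 4: 6 chips, eligible: B, C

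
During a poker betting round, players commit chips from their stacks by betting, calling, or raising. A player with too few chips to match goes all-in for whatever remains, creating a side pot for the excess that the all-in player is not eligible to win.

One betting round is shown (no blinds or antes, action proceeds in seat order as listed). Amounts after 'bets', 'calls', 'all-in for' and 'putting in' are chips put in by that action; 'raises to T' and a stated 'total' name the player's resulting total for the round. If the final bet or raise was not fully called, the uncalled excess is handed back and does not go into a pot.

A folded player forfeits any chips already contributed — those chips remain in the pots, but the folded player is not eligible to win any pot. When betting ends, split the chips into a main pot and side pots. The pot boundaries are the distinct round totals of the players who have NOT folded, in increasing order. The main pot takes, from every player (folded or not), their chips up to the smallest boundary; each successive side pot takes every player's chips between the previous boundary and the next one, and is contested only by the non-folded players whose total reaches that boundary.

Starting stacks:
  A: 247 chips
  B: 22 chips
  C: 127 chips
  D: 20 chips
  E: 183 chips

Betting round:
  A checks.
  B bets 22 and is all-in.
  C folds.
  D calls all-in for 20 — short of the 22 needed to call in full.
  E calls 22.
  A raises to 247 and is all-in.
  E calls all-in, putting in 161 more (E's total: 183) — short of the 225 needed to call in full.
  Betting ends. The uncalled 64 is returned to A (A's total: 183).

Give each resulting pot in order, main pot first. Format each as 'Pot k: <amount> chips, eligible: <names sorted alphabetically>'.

Contributions (after 64 returned to A): A=183, B=22, D=20, E=183
Folded: C
Pot levels (distinct totals of non-folded players): 20, 22, 183
Layer 1-20: 20 each from A, B, D, E = 20*4 = 80 chips; eligible A, B, D, E
Layer 21-22: 2 each from A, B, E = 2*3 = 6 chips; eligible A, B, E
Layer 23-183: 161 each from A, E = 161*2 = 322 chips; eligible A, E

Pot 1: 80 chips, eligible: A, B, D, E
Pot 2: 6 chips, eligible: A, B, E
Pot 3: 322 chips, eligible: A, E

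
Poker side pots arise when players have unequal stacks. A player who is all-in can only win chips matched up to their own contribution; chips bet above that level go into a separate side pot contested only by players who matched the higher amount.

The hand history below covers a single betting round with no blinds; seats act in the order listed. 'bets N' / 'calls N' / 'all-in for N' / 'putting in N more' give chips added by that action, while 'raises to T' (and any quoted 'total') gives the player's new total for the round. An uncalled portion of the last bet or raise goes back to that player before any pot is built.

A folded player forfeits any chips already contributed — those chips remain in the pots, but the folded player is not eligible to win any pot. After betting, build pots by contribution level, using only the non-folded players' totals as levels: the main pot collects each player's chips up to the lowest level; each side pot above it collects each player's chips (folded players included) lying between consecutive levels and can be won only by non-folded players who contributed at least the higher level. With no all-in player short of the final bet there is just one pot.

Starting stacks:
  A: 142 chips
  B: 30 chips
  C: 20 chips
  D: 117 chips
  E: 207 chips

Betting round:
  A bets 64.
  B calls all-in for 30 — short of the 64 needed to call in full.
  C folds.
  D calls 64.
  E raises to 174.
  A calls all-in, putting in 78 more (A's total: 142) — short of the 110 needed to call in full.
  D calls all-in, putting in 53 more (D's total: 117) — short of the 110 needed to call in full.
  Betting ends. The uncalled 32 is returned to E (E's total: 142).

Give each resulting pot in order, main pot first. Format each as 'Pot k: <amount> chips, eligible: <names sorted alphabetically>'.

Contributions (after 32 returned to E): A=142, B=30, D=117, E=142
Folded: C
Pot levels (distinct totals of non-folded players): 30, 117, 142
Layer 1-30: 30 each from A, B, D, E = 30*4 = 120 chips; eligible A, B, D, E
Layer 31-117: 87 each from A, D, E = 87*3 = 261 chips; eligible A, D, E
Layer 118-142: 25 each from A, E = 25*2 = 50 chips; eligible A, E

Pot 1: 120 chips, eligible: A, B, D, E
Pot 2: 261 chips, eligible: A, D, E
Pot 3: 50 chips, eligible: A, E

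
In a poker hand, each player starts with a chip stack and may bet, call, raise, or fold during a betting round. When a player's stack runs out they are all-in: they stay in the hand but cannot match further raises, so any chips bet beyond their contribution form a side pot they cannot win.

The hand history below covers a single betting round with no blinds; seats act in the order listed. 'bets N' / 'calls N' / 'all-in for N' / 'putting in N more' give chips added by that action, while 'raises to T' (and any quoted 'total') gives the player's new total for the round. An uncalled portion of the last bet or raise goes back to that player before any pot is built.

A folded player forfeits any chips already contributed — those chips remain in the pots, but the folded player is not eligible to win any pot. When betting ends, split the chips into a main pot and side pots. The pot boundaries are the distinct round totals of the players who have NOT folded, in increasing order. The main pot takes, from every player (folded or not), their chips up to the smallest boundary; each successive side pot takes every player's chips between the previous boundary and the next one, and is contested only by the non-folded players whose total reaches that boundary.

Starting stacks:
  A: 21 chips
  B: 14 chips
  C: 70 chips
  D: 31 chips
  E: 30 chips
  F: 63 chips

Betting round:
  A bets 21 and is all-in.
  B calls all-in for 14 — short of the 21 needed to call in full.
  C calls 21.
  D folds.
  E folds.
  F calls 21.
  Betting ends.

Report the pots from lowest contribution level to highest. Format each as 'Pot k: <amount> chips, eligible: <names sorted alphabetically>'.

Pot 1: 56 chips, eligible: A, B, C, F
Pot 2: 21 chips, eligible: A, C, F

Derivation:
Contributions: A=21, B=14, C=21, F=21
Folded: D, E
Pot levels (distinct totals of non-folded players): 14, 21
Layer 1-14: 14 each from A, B, C, F = 14*4 = 56 chips; eligible A, B, C, F
Layer 15-21: 7 each from A, C, F = 7*3 = 21 chips; eligible A, C, F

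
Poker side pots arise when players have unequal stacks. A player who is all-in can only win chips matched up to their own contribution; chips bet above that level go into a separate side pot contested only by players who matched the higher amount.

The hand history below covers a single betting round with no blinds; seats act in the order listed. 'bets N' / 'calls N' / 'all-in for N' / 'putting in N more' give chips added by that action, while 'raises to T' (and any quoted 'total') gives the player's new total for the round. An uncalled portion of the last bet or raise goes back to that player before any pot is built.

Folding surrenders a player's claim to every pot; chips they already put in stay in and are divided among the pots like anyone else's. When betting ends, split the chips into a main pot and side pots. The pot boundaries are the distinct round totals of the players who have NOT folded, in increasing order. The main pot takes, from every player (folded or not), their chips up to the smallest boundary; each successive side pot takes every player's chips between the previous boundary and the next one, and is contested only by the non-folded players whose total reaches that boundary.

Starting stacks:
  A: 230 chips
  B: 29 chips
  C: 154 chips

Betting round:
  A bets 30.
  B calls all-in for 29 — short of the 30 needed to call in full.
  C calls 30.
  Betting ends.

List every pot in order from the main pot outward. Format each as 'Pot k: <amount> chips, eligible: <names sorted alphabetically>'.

Pot 1: 87 chips, eligible: A, B, C
Pot 2: 2 chips, eligible: A, C

Derivation:
Contributions: A=30, B=29, C=30
Pot levels (distinct totals of non-folded players): 29, 30
Layer 1-29: 29 each from A, B, C = 29*3 = 87 chips; eligible A, B, C
Layer 30-30: 1 each from A, C = 1*2 = 2 chips; eligible A, C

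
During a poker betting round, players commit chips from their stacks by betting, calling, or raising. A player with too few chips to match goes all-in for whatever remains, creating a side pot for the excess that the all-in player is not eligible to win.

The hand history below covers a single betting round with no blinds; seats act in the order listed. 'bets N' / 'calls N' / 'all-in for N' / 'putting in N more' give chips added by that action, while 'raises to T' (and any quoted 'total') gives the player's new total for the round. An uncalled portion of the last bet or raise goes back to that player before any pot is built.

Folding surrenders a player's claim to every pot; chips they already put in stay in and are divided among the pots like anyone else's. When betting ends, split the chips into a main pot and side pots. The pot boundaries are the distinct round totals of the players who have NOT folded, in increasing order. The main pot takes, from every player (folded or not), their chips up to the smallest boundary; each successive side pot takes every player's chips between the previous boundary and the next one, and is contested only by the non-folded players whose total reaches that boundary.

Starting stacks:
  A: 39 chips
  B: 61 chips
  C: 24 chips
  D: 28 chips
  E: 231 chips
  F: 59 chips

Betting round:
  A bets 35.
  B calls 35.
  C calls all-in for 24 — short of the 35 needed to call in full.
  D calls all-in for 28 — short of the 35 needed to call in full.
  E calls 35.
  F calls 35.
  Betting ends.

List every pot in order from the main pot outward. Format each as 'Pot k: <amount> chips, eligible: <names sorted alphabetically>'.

Pot 1: 144 chips, eligible: A, B, C, D, E, F
Pot 2: 20 chips, eligible: A, B, D, E, F
Pot 3: 28 chips, eligible: A, B, E, F

Derivation:
Contributions: A=35, B=35, C=24, D=28, E=35, F=35
Pot levels (distinct totals of non-folded players): 24, 28, 35
Layer 1-24: 24 each from A, B, C, D, E, F = 24*6 = 144 chips; eligible A, B, C, D, E, F
Layer 25-28: 4 each from A, B, D, E, F = 4*5 = 20 chips; eligible A, B, D, E, F
Layer 29-35: 7 each from A, B, E, F = 7*4 = 28 chips; eligible A, B, E, F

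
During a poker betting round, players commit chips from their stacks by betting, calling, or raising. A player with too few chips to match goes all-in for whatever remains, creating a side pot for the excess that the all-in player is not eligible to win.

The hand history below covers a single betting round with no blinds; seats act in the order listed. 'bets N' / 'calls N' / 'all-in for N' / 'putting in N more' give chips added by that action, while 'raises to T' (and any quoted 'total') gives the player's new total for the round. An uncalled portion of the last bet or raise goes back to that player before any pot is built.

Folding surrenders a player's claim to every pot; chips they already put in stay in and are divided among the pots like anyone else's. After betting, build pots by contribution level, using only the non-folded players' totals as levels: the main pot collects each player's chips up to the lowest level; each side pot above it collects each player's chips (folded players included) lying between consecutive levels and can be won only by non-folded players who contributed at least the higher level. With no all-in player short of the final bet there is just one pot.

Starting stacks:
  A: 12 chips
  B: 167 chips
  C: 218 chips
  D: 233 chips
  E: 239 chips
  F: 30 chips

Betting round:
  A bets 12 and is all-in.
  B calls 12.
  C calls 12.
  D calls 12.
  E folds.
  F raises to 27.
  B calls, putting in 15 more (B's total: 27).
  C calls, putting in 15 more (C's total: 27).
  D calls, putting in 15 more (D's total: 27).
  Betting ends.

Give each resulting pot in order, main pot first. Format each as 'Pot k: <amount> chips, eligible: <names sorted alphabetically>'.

Contributions: A=12, B=27, C=27, D=27, F=27
Folded: E
Pot levels (distinct totals of non-folded players): 12, 27
Layer 1-12: 12 each from A, B, C, D, F = 12*5 = 60 chips; eligible A, B, C, D, F
Layer 13-27: 15 each from B, C, D, F = 15*4 = 60 chips; eligible B, C, D, F

Pot 1: 60 chips, eligible: A, B, C, D, F
Pot 2: 60 chips, eligible: B, C, D, F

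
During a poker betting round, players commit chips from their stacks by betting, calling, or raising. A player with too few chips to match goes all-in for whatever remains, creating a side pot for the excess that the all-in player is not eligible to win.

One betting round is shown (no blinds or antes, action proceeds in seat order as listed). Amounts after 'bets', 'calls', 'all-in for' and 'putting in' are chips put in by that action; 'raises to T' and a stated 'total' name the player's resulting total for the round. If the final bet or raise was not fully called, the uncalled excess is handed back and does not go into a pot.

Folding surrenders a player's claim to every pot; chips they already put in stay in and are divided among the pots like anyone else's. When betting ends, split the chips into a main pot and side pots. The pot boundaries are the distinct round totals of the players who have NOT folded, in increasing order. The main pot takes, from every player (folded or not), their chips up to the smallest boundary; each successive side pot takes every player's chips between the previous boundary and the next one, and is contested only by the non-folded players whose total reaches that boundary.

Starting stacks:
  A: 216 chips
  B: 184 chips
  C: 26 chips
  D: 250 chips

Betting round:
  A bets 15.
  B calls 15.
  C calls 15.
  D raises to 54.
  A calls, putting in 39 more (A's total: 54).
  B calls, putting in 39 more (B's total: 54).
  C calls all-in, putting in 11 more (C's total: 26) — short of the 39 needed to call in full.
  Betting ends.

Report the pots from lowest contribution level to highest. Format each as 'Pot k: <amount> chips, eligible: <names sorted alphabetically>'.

Contributions: A=54, B=54, C=26, D=54
Pot levels (distinct totals of non-folded players): 26, 54
Layer 1-26: 26 each from A, B, C, D = 26*4 = 104 chips; eligible A, B, C, D
Layer 27-54: 28 each from A, B, D = 28*3 = 84 chips; eligible A, B, D

Pot 1: 104 chips, eligible: A, B, C, D
Pot 2: 84 chips, eligible: A, B, D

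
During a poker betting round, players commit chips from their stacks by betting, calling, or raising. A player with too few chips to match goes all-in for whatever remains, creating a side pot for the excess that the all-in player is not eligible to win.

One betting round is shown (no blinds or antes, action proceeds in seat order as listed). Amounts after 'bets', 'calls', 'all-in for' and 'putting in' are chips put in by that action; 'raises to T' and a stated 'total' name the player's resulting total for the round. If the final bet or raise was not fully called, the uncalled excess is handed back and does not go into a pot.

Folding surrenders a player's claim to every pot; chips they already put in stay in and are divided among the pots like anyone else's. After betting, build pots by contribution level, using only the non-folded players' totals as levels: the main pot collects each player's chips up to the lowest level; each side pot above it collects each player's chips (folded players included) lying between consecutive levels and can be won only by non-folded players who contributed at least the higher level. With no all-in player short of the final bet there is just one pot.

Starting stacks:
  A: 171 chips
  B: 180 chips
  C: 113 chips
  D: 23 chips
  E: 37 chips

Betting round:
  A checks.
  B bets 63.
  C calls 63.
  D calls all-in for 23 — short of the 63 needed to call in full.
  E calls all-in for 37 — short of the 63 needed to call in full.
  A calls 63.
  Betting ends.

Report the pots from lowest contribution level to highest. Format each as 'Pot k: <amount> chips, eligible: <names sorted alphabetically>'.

Contributions: A=63, B=63, C=63, D=23, E=37
Pot levels (distinct totals of non-folded players): 23, 37, 63
Layer 1-23: 23 each from A, B, C, D, E = 23*5 = 115 chips; eligible A, B, C, D, E
Layer 24-37: 14 each from A, B, C, E = 14*4 = 56 chips; eligible A, B, C, E
Layer 38-63: 26 each from A, B, C = 26*3 = 78 chips; eligible A, B, C

Pot 1: 115 chips, eligible: A, B, C, D, E
Pot 2: 56 chips, eligible: A, B, C, E
Pot 3: 78 chips, eligible: A, B, C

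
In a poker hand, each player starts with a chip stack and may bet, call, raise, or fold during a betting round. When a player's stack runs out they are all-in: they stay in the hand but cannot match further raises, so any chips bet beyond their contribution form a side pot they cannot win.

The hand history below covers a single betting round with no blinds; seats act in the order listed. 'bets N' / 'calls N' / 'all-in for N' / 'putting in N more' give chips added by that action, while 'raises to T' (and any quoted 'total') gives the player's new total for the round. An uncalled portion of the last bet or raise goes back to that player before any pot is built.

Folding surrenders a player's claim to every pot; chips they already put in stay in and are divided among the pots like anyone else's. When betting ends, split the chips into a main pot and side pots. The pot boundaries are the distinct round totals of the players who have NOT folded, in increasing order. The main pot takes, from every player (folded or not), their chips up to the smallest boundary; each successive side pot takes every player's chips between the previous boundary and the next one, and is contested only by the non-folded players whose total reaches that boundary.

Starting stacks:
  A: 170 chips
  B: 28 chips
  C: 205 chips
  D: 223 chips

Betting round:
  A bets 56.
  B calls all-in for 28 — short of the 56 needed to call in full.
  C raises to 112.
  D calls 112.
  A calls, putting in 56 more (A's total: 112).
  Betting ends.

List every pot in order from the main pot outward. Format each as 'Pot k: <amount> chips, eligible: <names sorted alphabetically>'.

Contributions: A=112, B=28, C=112, D=112
Pot levels (distinct totals of non-folded players): 28, 112
Layer 1-28: 28 each from A, B, C, D = 28*4 = 112 chips; eligible A, B, C, D
Layer 29-112: 84 each from A, C, D = 84*3 = 252 chips; eligible A, C, D

Pot 1: 112 chips, eligible: A, B, C, D
Pot 2: 252 chips, eligible: A, C, D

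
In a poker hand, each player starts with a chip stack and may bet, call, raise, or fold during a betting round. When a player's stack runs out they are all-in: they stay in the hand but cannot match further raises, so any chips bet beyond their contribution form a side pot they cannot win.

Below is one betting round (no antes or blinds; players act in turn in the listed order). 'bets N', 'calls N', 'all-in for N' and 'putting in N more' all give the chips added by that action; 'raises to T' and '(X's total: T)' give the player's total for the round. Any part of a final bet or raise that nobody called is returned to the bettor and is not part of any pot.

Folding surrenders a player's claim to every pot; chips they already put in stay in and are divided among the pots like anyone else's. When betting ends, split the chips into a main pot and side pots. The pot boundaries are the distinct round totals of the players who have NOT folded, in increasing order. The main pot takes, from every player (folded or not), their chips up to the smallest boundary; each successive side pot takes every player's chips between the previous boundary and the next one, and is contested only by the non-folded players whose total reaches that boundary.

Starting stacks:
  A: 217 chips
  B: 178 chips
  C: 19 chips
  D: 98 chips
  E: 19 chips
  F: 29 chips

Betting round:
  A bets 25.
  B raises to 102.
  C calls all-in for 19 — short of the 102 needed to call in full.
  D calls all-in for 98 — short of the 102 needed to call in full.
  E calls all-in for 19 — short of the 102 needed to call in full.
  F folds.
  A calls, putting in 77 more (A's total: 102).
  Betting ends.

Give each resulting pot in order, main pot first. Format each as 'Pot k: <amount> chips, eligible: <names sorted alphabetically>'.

Contributions: A=102, B=102, C=19, D=98, E=19
Folded: F
Pot levels (distinct totals of non-folded players): 19, 98, 102
Layer 1-19: 19 each from A, B, C, D, E = 19*5 = 95 chips; eligible A, B, C, D, E
Layer 20-98: 79 each from A, B, D = 79*3 = 237 chips; eligible A, B, D
Layer 99-102: 4 each from A, B = 4*2 = 8 chips; eligible A, B

Pot 1: 95 chips, eligible: A, B, C, D, E
Pot 2: 237 chips, eligible: A, B, D
Pot 3: 8 chips, eligible: A, B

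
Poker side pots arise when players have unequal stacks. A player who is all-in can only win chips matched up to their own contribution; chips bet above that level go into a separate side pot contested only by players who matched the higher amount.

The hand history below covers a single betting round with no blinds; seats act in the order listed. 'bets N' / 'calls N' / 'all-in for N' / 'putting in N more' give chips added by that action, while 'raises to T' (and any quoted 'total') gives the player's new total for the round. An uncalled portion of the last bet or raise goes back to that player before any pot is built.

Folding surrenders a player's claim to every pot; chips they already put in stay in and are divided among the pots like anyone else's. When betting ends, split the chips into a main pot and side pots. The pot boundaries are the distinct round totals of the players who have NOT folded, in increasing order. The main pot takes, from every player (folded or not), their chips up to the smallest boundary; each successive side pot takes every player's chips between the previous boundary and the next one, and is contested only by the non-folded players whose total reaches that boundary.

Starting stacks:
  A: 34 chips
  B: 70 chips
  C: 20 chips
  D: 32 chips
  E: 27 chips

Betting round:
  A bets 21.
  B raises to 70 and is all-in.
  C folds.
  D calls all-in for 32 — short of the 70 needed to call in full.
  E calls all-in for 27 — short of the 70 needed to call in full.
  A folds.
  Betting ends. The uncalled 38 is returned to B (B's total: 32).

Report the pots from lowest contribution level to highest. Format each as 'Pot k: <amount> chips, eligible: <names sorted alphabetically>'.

Pot 1: 102 chips, eligible: B, D, E
Pot 2: 10 chips, eligible: B, D

Derivation:
Contributions (after 38 returned to B): A=21, B=32, D=32, E=27
Folded: A, C
Pot levels (distinct totals of non-folded players): 27, 32
Layer 1-27: A 21 + B 27 + D 27 + E 27 = 102 chips; eligible B, D, E
Layer 28-32: 5 each from B, D = 5*2 = 10 chips; eligible B, D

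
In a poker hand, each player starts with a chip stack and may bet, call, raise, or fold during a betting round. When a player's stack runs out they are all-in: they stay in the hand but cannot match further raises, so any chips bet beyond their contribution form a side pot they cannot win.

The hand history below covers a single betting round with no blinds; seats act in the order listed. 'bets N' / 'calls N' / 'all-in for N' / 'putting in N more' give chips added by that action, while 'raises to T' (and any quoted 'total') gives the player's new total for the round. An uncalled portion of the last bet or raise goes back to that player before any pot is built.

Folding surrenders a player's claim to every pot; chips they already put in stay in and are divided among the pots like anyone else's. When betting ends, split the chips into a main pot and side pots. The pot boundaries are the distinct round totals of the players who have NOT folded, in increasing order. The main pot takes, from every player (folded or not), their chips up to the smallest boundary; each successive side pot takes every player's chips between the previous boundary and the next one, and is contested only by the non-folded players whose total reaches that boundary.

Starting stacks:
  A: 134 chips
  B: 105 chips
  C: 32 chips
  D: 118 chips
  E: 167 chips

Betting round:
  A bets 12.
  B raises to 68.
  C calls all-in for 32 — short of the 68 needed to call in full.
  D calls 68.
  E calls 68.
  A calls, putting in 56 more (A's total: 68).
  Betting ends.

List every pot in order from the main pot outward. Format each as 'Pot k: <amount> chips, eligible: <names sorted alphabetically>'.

Contributions: A=68, B=68, C=32, D=68, E=68
Pot levels (distinct totals of non-folded players): 32, 68
Layer 1-32: 32 each from A, B, C, D, E = 32*5 = 160 chips; eligible A, B, C, D, E
Layer 33-68: 36 each from A, B, D, E = 36*4 = 144 chips; eligible A, B, D, E

Pot 1: 160 chips, eligible: A, B, C, D, E
Pot 2: 144 chips, eligible: A, B, D, E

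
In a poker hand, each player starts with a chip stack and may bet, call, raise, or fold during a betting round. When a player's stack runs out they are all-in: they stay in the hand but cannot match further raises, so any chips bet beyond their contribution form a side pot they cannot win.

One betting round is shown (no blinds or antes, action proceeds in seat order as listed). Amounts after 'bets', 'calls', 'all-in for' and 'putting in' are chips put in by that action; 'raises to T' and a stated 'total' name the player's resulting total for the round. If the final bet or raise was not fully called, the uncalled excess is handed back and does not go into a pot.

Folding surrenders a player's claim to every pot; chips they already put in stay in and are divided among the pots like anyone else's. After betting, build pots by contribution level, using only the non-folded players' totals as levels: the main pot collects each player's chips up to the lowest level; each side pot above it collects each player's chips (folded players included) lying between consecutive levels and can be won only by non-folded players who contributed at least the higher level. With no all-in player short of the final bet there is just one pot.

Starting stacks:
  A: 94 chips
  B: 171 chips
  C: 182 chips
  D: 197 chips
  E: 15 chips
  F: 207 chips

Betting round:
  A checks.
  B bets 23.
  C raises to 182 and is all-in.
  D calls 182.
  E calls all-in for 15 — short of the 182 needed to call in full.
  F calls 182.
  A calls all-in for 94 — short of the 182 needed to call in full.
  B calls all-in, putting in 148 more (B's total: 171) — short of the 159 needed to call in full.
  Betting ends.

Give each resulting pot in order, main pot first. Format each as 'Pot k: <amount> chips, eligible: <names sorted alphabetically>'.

Contributions: A=94, B=171, C=182, D=182, E=15, F=182
Pot levels (distinct totals of non-folded players): 15, 94, 171, 182
Layer 1-15: 15 each from A, B, C, D, E, F = 15*6 = 90 chips; eligible A, B, C, D, E, F
Layer 16-94: 79 each from A, B, C, D, F = 79*5 = 395 chips; eligible A, B, C, D, F
Layer 95-171: 77 each from B, C, D, F = 77*4 = 308 chips; eligible B, C, D, F
Layer 172-182: 11 each from C, D, F = 11*3 = 33 chips; eligible C, D, F

Pot 1: 90 chips, eligible: A, B, C, D, E, F
Pot 2: 395 chips, eligible: A, B, C, D, F
Pot 3: 308 chips, eligible: B, C, D, F
Pot 4: 33 chips, eligible: C, D, F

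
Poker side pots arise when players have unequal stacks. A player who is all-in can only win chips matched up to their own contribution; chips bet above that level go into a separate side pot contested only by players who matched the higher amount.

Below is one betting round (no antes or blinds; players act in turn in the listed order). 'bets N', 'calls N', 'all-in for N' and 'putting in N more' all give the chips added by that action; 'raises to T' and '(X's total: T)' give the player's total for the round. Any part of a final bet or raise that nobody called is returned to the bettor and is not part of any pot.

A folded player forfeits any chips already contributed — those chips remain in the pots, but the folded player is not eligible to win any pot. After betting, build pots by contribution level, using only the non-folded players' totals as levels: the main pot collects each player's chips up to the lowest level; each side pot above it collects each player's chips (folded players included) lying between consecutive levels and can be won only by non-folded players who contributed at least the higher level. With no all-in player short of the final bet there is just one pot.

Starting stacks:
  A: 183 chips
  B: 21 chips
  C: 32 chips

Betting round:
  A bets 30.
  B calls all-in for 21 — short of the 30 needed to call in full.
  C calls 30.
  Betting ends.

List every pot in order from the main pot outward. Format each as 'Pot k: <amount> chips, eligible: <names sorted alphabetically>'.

Pot 1: 63 chips, eligible: A, B, C
Pot 2: 18 chips, eligible: A, C

Derivation:
Contributions: A=30, B=21, C=30
Pot levels (distinct totals of non-folded players): 21, 30
Layer 1-21: 21 each from A, B, C = 21*3 = 63 chips; eligible A, B, C
Layer 22-30: 9 each from A, C = 9*2 = 18 chips; eligible A, C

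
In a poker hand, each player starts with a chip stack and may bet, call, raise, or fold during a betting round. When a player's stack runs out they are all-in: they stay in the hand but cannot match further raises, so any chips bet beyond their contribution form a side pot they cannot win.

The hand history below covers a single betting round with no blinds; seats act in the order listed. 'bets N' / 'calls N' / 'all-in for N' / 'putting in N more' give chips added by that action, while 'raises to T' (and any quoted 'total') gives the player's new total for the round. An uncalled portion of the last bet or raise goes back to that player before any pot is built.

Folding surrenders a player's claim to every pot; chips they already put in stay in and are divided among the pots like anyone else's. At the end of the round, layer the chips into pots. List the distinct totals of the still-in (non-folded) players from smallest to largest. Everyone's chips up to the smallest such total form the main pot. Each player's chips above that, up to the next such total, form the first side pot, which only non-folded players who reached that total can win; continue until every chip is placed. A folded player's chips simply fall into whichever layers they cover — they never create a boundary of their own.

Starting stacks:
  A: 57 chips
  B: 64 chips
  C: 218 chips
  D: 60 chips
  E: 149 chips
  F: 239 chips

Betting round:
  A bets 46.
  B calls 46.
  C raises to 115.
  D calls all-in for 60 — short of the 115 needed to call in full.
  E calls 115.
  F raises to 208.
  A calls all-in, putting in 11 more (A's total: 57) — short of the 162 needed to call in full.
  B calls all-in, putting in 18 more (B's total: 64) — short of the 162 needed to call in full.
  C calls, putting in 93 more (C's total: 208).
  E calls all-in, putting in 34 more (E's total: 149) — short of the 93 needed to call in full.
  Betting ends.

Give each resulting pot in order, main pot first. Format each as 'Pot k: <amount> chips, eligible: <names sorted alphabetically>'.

Pot 1: 342 chips, eligible: A, B, C, D, E, F
Pot 2: 15 chips, eligible: B, C, D, E, F
Pot 3: 16 chips, eligible: B, C, E, F
Pot 4: 255 chips, eligible: C, E, F
Pot 5: 118 chips, eligible: C, F

Derivation:
Contributions: A=57, B=64, C=208, D=60, E=149, F=208
Pot levels (distinct totals of non-folded players): 57, 60, 64, 149, 208
Layer 1-57: 57 each from A, B, C, D, E, F = 57*6 = 342 chips; eligible A, B, C, D, E, F
Layer 58-60: 3 each from B, C, D, E, F = 3*5 = 15 chips; eligible B, C, D, E, F
Layer 61-64: 4 each from B, C, E, F = 4*4 = 16 chips; eligible B, C, E, F
Layer 65-149: 85 each from C, E, F = 85*3 = 255 chips; eligible C, E, F
Layer 150-208: 59 each from C, F = 59*2 = 118 chips; eligible C, F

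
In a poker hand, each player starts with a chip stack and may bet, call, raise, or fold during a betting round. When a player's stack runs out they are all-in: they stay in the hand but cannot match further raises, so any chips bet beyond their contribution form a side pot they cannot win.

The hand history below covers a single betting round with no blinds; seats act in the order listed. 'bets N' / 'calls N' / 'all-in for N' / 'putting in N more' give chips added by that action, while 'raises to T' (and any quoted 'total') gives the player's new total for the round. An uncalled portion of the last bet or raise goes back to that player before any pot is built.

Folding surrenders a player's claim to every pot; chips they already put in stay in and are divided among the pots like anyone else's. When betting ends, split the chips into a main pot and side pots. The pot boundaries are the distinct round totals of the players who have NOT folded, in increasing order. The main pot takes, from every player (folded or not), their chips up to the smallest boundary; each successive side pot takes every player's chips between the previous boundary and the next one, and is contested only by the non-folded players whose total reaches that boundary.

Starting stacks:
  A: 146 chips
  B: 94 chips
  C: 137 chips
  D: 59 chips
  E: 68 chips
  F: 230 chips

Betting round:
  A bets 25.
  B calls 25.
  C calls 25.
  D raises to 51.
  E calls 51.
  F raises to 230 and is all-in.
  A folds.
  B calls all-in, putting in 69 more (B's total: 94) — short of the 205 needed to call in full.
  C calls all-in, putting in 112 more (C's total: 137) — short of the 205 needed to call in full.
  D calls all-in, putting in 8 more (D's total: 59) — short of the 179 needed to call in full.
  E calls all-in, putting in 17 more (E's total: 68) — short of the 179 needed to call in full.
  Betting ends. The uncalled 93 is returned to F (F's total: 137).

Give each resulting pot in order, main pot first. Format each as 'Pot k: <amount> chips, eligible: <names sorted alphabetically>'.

Contributions (after 93 returned to F): A=25, B=94, C=137, D=59, E=68, F=137
Folded: A
Pot levels (distinct totals of non-folded players): 59, 68, 94, 137
Layer 1-59: A 25 + B 59 + C 59 + D 59 + E 59 + F 59 = 320 chips; eligible B, C, D, E, F
Layer 60-68: 9 each from B, C, E, F = 9*4 = 36 chips; eligible B, C, E, F
Layer 69-94: 26 each from B, C, F = 26*3 = 78 chips; eligible B, C, F
Layer 95-137: 43 each from C, F = 43*2 = 86 chips; eligible C, F

Pot 1: 320 chips, eligible: B, C, D, E, F
Pot 2: 36 chips, eligible: B, C, E, F
Pot 3: 78 chips, eligible: B, C, F
Pot 4: 86 chips, eligible: C, F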